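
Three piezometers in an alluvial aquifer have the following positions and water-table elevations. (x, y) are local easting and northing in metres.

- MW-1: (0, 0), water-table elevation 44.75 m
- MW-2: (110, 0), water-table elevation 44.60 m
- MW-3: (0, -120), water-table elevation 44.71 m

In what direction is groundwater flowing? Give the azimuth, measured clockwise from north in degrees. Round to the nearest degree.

∂h/∂x = (44.60 − 44.75) / (110 − 0) = -0.001364
∂h/∂y = (44.71 − 44.75) / (-120 − 0) = +0.0003333
Flow direction (−∇h) has components (+0.001364 E, -0.0003333 N).
Azimuth = atan2(E, N) = atan2(+0.001364, -0.0003333) = 103.7° ≈ 104°.

104°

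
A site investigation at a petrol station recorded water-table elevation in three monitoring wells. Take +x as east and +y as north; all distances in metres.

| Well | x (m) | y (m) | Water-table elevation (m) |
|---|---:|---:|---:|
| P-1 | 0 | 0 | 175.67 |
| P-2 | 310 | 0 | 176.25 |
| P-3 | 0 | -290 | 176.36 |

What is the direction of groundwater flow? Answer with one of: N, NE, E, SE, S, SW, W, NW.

∂h/∂x = (176.25 − 175.67) / (310 − 0) = +0.001871
∂h/∂y = (176.36 − 175.67) / (-290 − 0) = -0.002379
Flow = −∇h = (-0.001871 east, +0.002379 north), which points northwest.

NW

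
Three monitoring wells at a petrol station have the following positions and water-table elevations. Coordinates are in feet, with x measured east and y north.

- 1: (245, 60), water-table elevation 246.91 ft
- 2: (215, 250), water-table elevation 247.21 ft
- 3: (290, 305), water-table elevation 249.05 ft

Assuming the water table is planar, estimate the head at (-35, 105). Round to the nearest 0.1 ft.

241.3 ft

With h = a·x + b·y + c and 1 as origin, the differences give:
  (-30)·a + 190·b = +0.30
  45·a + 245·b = +2.14
Eliminate b (×245 and ×190, subtract): -15900·a = -333.100 → a = ∂h/∂x = +0.02095
Back-substitute: b = ∂h/∂y = +0.004887.
h(-35, 105) = 246.91 + (+0.02095)·(-280) + (+0.004887)·(45) = 246.91 -5.866 +0.220 = 241.264 ft.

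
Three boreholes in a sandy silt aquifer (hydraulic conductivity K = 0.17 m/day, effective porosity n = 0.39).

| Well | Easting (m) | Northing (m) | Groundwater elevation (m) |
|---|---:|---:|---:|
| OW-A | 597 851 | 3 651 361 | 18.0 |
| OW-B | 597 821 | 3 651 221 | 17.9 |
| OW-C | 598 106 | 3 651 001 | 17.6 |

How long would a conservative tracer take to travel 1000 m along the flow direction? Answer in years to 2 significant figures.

Differences from OW-A: to OW-B (Δx, Δy, Δh) = (-30, -140, -0.1); to OW-C = (255, -360, -0.4).
Determinant of the coordinate differences = (-30)·(-360) − 255·(-140) = 46500.
∂h/∂x = [(-0.1)·(-360) − (-0.4)·(-140)] / 46500 = -0.0004301
∂h/∂y = [(-30)·(-0.4) − 255·(-0.1)] / 46500 = +0.0008065
|∇h| = √(-0.0004301² + 0.0008065²) = 0.000914
Seepage velocity v = K·i/n = 0.17 × 0.000914 / 0.39 = 0.0003984 m/day.
t = 1000 / 0.0003984 = 2.51e+06 days = 6.87e+03 years.

6900 years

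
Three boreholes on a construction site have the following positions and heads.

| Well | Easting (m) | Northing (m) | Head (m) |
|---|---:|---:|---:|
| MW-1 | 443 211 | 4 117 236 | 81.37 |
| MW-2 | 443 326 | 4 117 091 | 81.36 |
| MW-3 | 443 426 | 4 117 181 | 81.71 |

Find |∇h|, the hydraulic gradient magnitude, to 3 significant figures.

0.00260

With h = a·x + b·y + c and MW-1 as origin, the differences give:
  115·a + (-145)·b = -0.01
  215·a + (-55)·b = +0.34
Eliminate b (×(-55) and ×(-145), subtract): 24850·a = 49.850 → a = ∂h/∂x = +0.002006
Back-substitute: b = ∂h/∂y = +0.001660.
|∇h| = √(0.002006² + 0.001660²) = 0.002604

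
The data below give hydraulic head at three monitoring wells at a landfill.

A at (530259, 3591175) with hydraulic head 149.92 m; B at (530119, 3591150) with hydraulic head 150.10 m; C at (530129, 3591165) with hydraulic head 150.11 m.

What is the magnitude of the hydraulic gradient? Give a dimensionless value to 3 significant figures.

0.00235

Differences from A: to B (Δx, Δy, Δh) = (-140, -25, +0.18); to C = (-130, -10, +0.19).
Determinant of the coordinate differences = (-140)·(-10) − (-130)·(-25) = -1850.
∂h/∂x = [(+0.18)·(-10) − (+0.19)·(-25)] / -1850 = -0.001595
∂h/∂y = [(-140)·(+0.19) − (-130)·(+0.18)] / -1850 = +0.001730
|∇h| = √(-0.001595² + 0.001730²) = 0.002353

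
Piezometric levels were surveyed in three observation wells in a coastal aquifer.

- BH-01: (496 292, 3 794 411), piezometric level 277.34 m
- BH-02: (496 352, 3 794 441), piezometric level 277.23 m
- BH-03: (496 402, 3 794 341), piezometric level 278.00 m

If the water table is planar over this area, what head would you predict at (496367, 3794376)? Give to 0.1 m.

277.7 m

With h = a·x + b·y + c and BH-01 as origin, the differences give:
  60·a + 30·b = -0.11
  110·a + (-70)·b = +0.66
Eliminate b (×(-70) and ×30, subtract): -7500·a = -12.100 → a = ∂h/∂x = +0.001613
Back-substitute: b = ∂h/∂y = -0.006893.
h(496367, 3794376) = 277.34 + (+0.001613)·(75) + (-0.006893)·(-35) = 277.34 +0.121 +0.241 = 277.702 m.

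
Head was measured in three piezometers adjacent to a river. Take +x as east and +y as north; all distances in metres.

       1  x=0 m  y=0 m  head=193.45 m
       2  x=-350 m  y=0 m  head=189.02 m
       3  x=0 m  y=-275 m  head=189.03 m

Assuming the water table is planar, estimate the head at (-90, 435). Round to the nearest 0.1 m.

∂h/∂x = (189.02 − 193.45) / (-350 − 0) = +0.01266
∂h/∂y = (189.03 − 193.45) / (-275 − 0) = +0.01607
h(-90, 435) = 193.45 + (+0.01266)·(-90) + (+0.01607)·(435) = 193.45 -1.139 +6.992 = 199.302 m.

199.3 m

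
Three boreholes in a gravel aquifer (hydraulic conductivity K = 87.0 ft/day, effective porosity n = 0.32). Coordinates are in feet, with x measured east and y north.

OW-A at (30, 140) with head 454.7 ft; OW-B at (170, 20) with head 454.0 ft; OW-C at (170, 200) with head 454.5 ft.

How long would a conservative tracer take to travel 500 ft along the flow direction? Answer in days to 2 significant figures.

480 days

Taking OW-A as reference: OW-B−OW-A = (140, -120, -0.7); OW-C−OW-A = (140, 60, -0.2).
Solve a·Δx + b·Δy = Δh: det = 140·60 − 140·(-120) = 25200.
∂h/∂x = [(-0.7)·60 − (-0.2)·(-120)] / 25200 = -0.002619
∂h/∂y = [140·(-0.2) − 140·(-0.7)] / 25200 = +0.002778
|∇h| = √(-0.002619² + 0.002778²) = 0.003818
Seepage velocity v = K·i/n = 87.0 × 0.003818 / 0.32 = 1.038 ft/day.
t = 500 / 1.038 = 481.7 days.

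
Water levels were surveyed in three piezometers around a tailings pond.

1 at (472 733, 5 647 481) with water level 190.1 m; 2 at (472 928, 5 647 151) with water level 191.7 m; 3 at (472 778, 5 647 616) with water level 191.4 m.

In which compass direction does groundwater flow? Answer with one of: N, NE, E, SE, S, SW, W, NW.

Taking 1 as reference: 2−1 = (195, -330, +1.6); 3−1 = (45, 135, +1.3).
Determinant of the coordinate differences = 195·135 − 45·(-330) = 41175.
∂h/∂x = [(+1.6)·135 − (+1.3)·(-330)] / 41175 = +0.01566
∂h/∂y = [195·(+1.3) − 45·(+1.6)] / 41175 = +0.004408
Flow = −∇h = (-0.01566 east, -0.004408 north), which points west.

W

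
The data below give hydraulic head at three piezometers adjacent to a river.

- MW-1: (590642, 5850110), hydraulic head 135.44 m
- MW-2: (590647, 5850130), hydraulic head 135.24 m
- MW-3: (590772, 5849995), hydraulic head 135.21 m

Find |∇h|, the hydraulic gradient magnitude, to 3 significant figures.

0.0117

Three-point gradient (reference MW-1): Δ to MW-2 = (5, 20, -0.20), Δ to MW-3 = (130, -115, -0.23).
∂h/∂x = -0.008693, ∂h/∂y = -0.007827 (det = -3175).
|∇h| = √(-0.008693² + -0.007827²) = 0.0117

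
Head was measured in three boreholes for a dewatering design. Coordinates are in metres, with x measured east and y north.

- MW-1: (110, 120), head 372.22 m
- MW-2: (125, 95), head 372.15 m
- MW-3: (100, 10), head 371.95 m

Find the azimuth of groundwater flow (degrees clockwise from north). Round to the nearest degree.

169°

Taking MW-1 as reference: MW-2−MW-1 = (15, -25, -0.07); MW-3−MW-1 = (-10, -110, -0.27).
Determinant of the coordinate differences = 15·(-110) − (-10)·(-25) = -1900.
∂h/∂x = [(-0.07)·(-110) − (-0.27)·(-25)] / -1900 = -0.0005000
∂h/∂y = [15·(-0.27) − (-10)·(-0.07)] / -1900 = +0.002500
Flow direction (−∇h) has components (+0.0005000 E, -0.002500 N).
Azimuth = atan2(E, N) = atan2(+0.0005000, -0.002500) = 168.7° ≈ 169°.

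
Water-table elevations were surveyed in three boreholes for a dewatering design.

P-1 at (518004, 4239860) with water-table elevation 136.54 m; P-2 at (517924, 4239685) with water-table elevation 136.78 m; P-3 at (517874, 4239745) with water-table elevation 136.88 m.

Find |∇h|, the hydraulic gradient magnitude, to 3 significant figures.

0.00237

Taking P-1 as reference: P-2−P-1 = (-80, -175, +0.24); P-3−P-1 = (-130, -115, +0.34).
Solve a·Δx + b·Δy = Δh: det = (-80)·(-115) − (-130)·(-175) = -13550.
∂h/∂x = [(+0.24)·(-115) − (+0.34)·(-175)] / -13550 = -0.002354
∂h/∂y = [(-80)·(+0.34) − (-130)·(+0.24)] / -13550 = -0.0002952
|∇h| = √(-0.002354² + -0.0002952²) = 0.002372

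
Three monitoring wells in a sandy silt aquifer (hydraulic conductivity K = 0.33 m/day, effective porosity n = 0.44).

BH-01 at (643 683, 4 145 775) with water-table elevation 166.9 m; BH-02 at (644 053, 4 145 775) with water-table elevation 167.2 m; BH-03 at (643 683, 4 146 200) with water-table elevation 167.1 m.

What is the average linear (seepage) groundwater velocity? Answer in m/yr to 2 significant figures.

∂h/∂x = (167.2 − 166.9) / (644053 − 643683) = +0.0008108
∂h/∂y = (167.1 − 166.9) / (4146200 − 4145775) = +0.0004706
|∇h| = √(0.0008108² + 0.0004706²) = 0.0009375
Seepage velocity v = K·i/n = 0.33 × 0.0009375 / 0.44 = 0.0007031 m/day = 0.2568 m/yr.

0.26 m/yr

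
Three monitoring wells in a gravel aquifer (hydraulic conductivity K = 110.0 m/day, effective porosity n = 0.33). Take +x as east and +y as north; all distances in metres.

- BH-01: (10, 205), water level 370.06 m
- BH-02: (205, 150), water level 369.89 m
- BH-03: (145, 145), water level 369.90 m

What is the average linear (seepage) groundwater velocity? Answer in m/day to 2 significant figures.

0.65 m/day

With h = a·x + b·y + c and BH-01 as origin, the differences give:
  195·a + (-55)·b = -0.17
  135·a + (-60)·b = -0.16
Eliminate b (×(-60) and ×(-55), subtract): -4275·a = 1.400 → a = ∂h/∂x = -0.0003275
Back-substitute: b = ∂h/∂y = +0.001930.
|∇h| = √(-0.0003275² + 0.001930²) = 0.001958
Seepage velocity v = K·i/n = 110.0 × 0.001958 / 0.33 = 0.6527 m/day.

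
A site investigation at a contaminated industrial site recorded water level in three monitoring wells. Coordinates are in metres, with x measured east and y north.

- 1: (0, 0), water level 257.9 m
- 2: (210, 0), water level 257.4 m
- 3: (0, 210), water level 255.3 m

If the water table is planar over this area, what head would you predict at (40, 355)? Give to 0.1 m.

253.4 m

∂h/∂x = (257.4 − 257.9) / (210 − 0) = -0.002381
∂h/∂y = (255.3 − 257.9) / (210 − 0) = -0.01238
h(40, 355) = 257.9 + (-0.002381)·(40) + (-0.01238)·(355) = 257.9 -0.095 -4.395 = 253.410 m.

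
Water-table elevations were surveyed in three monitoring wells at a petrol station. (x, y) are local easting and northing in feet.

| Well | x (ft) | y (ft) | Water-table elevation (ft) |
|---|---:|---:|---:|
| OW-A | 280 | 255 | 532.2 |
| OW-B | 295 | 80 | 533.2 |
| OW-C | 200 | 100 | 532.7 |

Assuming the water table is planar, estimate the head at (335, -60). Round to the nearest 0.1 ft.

Differences from OW-A: to OW-B (Δx, Δy, Δh) = (15, -175, +1.0); to OW-C = (-80, -155, +0.5).
Solve a·Δx + b·Δy = Δh: det = 15·(-155) − (-80)·(-175) = -16325.
∂h/∂x = [(+1.0)·(-155) − (+0.5)·(-175)] / -16325 = +0.004135
∂h/∂y = [15·(+0.5) − (-80)·(+1.0)] / -16325 = -0.005360
h(335, -60) = 532.2 + (+0.004135)·(55) + (-0.005360)·(-315) = 532.2 +0.227 +1.688 = 534.116 ft.

534.1 ft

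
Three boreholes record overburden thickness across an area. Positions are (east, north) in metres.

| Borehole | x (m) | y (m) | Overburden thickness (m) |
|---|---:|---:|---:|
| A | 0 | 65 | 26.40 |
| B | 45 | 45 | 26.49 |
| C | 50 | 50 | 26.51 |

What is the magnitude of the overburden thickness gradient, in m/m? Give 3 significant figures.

0.00296 m/m

Three-point gradient (reference A): Δ to B = (45, -20, +0.09), Δ to C = (50, -15, +0.11).
∂d/∂x = +0.002615, ∂d/∂y = +0.001385 (det = 325).
|∇f| = √(0.002615² + 0.001385²) = 0.002959 m/m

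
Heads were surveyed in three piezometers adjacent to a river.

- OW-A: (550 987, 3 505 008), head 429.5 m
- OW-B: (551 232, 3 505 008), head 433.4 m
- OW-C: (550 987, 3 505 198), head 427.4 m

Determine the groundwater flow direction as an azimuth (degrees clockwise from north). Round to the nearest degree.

∂h/∂x = (433.4 − 429.5) / (551232 − 550987) = +0.01592
∂h/∂y = (427.4 − 429.5) / (3505198 − 3505008) = -0.01105
Flow direction (−∇h) has components (-0.01592 E, +0.01105 N).
Azimuth = atan2(E, N) = atan2(-0.01592, +0.01105) = 304.8° ≈ 305°.

305°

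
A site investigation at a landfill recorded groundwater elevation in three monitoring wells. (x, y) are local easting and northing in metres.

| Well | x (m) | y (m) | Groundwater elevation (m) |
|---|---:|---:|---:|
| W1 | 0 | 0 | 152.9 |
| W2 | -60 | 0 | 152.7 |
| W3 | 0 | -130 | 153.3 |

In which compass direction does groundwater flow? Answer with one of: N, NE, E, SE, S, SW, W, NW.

∂h/∂x = (152.7 − 152.9) / (-60 − 0) = +0.003333
∂h/∂y = (153.3 − 152.9) / (-130 − 0) = -0.003077
Flow = −∇h = (-0.003333 east, +0.003077 north), which points northwest.

NW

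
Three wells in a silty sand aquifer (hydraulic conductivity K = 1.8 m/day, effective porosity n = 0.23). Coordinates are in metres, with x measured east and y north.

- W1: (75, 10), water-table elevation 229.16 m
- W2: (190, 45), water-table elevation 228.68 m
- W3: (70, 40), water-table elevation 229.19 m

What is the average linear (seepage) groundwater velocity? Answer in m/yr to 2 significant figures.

12 m/yr

With h = a·x + b·y + c and W1 as origin, the differences give:
  115·a + 35·b = -0.48
  (-5)·a + 30·b = +0.03
Eliminate b (×30 and ×35, subtract): 3625·a = -15.450 → a = ∂h/∂x = -0.004262
Back-substitute: b = ∂h/∂y = +0.0002897.
|∇h| = √(-0.004262² + 0.0002897²) = 0.004272
Seepage velocity v = K·i/n = 1.8 × 0.004272 / 0.23 = 0.03343 m/day = 12.21 m/yr.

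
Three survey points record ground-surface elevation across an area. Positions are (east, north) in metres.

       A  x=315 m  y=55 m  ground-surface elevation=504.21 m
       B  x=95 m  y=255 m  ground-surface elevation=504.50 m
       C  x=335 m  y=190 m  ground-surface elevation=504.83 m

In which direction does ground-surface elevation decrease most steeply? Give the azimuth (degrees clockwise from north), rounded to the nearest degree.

211°

With z = a·x + b·y + c and A as origin, the differences give:
  (-220)·a + 200·b = +0.29
  20·a + 135·b = +0.62
Eliminate b (×135 and ×200, subtract): -33700·a = -84.850 → a = ∂z/∂x = +0.002518
Back-substitute: b = ∂z/∂y = +0.004220.
Steepest decrease is along −∇f: components (-0.002518 E, -0.004220 N).
Azimuth = atan2(-0.002518, -0.004220) = 210.8° ≈ 211°.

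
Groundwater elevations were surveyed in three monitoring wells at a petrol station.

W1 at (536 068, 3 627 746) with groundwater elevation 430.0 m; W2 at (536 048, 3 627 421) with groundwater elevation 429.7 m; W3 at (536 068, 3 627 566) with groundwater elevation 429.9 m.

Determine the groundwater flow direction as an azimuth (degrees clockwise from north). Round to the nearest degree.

265°

Three-point gradient (reference W1): Δ to W2 = (-20, -325, -0.3), Δ to W3 = (0, -180, -0.1).
∂h/∂x = +0.005972, ∂h/∂y = +0.0005556 (det = 3600).
Flow direction (−∇h) has components (-0.005972 E, -0.0005556 N).
Azimuth = atan2(E, N) = atan2(-0.005972, -0.0005556) = 264.7° ≈ 265°.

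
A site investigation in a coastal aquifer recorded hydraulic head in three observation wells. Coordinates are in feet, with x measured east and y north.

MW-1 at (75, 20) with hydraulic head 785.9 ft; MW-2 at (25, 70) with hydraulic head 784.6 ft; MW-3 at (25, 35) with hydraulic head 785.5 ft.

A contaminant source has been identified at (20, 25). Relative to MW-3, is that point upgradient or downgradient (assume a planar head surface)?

upgradient

Taking MW-1 as reference: MW-2−MW-1 = (-50, 50, -1.3); MW-3−MW-1 = (-50, 15, -0.4).
Solve a·Δx + b·Δy = Δh: det = (-50)·15 − (-50)·50 = 1750.
∂h/∂x = [(-1.3)·15 − (-0.4)·50] / 1750 = +0.0002857
∂h/∂y = [(-50)·(-0.4) − (-50)·(-1.3)] / 1750 = -0.02571
Head at (20, 25) = 785.9 + (+0.0002857)·(-55) + (-0.02571)·(5) = 785.76 ft.
That is higher than the 785.5 ft at MW-3, so the point is upgradient.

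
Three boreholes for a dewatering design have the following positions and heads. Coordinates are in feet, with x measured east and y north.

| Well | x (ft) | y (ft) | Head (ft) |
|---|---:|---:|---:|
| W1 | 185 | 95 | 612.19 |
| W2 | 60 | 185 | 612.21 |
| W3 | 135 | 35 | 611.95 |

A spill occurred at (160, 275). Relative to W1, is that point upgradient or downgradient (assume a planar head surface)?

With h = a·x + b·y + c and W1 as origin, the differences give:
  (-125)·a + 90·b = +0.02
  (-50)·a + (-60)·b = -0.24
Eliminate b (×(-60) and ×90, subtract): 12000·a = 20.400 → a = ∂h/∂x = +0.001700
Back-substitute: b = ∂h/∂y = +0.002583.
Head at (160, 275) = 612.19 + (+0.001700)·(-25) + (+0.002583)·(180) = 612.61 ft.
That is higher than the 612.19 ft at W1, so the point is upgradient.

upgradient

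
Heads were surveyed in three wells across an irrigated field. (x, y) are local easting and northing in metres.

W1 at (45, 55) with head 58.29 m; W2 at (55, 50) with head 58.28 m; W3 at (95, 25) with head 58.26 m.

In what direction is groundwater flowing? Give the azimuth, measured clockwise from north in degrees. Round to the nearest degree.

Taking W1 as reference: W2−W1 = (10, -5, -0.01); W3−W1 = (50, -30, -0.03).
Determinant of the coordinate differences = 10·(-30) − 50·(-5) = -50.
∂h/∂x = [(-0.01)·(-30) − (-0.03)·(-5)] / -50 = -0.003000
∂h/∂y = [10·(-0.03) − 50·(-0.01)] / -50 = -0.004000
Flow direction (−∇h) has components (+0.003000 E, +0.004000 N).
Azimuth = atan2(E, N) = atan2(+0.003000, +0.004000) = 36.9° ≈ 037°.

037°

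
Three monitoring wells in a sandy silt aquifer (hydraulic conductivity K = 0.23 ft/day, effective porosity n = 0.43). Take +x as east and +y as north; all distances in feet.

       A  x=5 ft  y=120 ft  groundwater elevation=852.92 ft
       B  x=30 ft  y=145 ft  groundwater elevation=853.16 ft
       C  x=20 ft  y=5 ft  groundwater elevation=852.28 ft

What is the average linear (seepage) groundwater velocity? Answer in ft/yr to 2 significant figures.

With h = a·x + b·y + c and A as origin, the differences give:
  25·a + 25·b = +0.24
  15·a + (-115)·b = -0.64
Eliminate b (×(-115) and ×25, subtract): -3250·a = -11.600 → a = ∂h/∂x = +0.003569
Back-substitute: b = ∂h/∂y = +0.006031.
|∇h| = √(0.003569² + 0.006031²) = 0.007008
Seepage velocity v = K·i/n = 0.23 × 0.007008 / 0.43 = 0.003748 ft/day = 1.369 ft/yr.

1.4 ft/yr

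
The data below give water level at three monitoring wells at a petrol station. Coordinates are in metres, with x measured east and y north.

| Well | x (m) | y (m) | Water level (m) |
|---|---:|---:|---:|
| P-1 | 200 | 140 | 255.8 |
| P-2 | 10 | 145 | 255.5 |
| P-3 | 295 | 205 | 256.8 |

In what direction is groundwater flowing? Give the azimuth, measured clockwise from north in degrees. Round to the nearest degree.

189°

Three-point gradient (reference P-1): Δ to P-2 = (-190, 5, -0.3), Δ to P-3 = (95, 65, +1.0).
∂h/∂x = +0.001910, ∂h/∂y = +0.01259 (det = -12825).
Flow direction (−∇h) has components (-0.001910 E, -0.01259 N).
Azimuth = atan2(E, N) = atan2(-0.001910, -0.01259) = 188.6° ≈ 189°.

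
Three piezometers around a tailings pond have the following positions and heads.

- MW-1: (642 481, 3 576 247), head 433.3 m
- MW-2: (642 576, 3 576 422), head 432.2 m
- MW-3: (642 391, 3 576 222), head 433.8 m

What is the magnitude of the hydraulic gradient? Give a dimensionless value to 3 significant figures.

With h = a·x + b·y + c and MW-1 as origin, the differences give:
  95·a + 175·b = -1.1
  (-90)·a + (-25)·b = +0.5
Eliminate b (×(-25) and ×175, subtract): 13375·a = -60.00 → a = ∂h/∂x = -0.004486
Back-substitute: b = ∂h/∂y = -0.003850.
|∇h| = √(-0.004486² + -0.003850²) = 0.005912

0.00591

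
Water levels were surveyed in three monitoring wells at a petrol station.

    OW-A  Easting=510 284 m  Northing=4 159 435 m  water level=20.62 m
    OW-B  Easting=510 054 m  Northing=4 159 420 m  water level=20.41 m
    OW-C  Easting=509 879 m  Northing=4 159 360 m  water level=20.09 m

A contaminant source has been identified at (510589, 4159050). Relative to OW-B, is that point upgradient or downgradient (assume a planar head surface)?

downgradient

Taking OW-A as reference: OW-B−OW-A = (-230, -15, -0.21); OW-C−OW-A = (-405, -75, -0.53).
Solve a·Δx + b·Δy = Δh: det = (-230)·(-75) − (-405)·(-15) = 11175.
∂h/∂x = [(-0.21)·(-75) − (-0.53)·(-15)] / 11175 = +0.0006980
∂h/∂y = [(-230)·(-0.53) − (-405)·(-0.21)] / 11175 = +0.003298
Head at (510589, 4159050) = 20.62 + (+0.0006980)·(305) + (+0.003298)·(-385) = 19.56 m.
That is lower than the 20.41 m at OW-B, so the point is downgradient.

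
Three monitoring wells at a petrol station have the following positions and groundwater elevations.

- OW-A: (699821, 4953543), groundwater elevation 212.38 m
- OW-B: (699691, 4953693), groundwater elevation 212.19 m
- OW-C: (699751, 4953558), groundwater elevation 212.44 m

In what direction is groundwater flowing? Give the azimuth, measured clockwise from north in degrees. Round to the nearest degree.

With h = a·x + b·y + c and OW-A as origin, the differences give:
  (-130)·a + 150·b = -0.19
  (-70)·a + 15·b = +0.06
Eliminate b (×15 and ×150, subtract): 8550·a = -11.850 → a = ∂h/∂x = -0.001386
Back-substitute: b = ∂h/∂y = -0.002468.
Flow direction (−∇h) has components (+0.001386 E, +0.002468 N).
Azimuth = atan2(E, N) = atan2(+0.001386, +0.002468) = 29.3° ≈ 029°.

029°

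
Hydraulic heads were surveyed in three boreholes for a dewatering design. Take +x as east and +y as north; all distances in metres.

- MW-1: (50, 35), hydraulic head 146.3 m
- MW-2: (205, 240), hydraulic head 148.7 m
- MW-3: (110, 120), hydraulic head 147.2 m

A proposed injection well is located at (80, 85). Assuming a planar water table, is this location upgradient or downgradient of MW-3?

With h = a·x + b·y + c and MW-1 as origin, the differences give:
  155·a + 205·b = +2.4
  60·a + 85·b = +0.9
Eliminate b (×85 and ×205, subtract): 875·a = 19.50 → a = ∂h/∂x = +0.02229
Back-substitute: b = ∂h/∂y = -0.005143.
Head at (80, 85) = 146.3 + (+0.02229)·(30) + (-0.005143)·(50) = 146.71 m.
That is lower than the 147.2 m at MW-3, so the point is downgradient.

downgradient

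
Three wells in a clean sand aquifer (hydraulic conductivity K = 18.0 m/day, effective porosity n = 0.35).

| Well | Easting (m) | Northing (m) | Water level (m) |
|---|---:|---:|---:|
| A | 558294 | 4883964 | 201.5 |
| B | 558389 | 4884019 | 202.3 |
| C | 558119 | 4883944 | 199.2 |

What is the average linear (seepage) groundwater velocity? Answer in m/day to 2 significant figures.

0.90 m/day

With h = a·x + b·y + c and A as origin, the differences give:
  95·a + 55·b = +0.8
  (-175)·a + (-20)·b = -2.3
Eliminate b (×(-20) and ×55, subtract): 7725·a = 110.50 → a = ∂h/∂x = +0.01430
Back-substitute: b = ∂h/∂y = -0.01016.
|∇h| = √(0.01430² + -0.01016²) = 0.01754
Seepage velocity v = K·i/n = 18.0 × 0.01754 / 0.35 = 0.9021 m/day.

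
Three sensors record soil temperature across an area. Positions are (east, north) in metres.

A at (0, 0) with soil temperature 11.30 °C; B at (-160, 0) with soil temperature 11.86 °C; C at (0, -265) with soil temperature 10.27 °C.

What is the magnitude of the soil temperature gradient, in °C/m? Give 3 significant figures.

∂T/∂x = (11.86 − 11.30) / (-160 − 0) = -0.003500
∂T/∂y = (10.27 − 11.30) / (-265 − 0) = +0.003887
|∇f| = √(-0.003500² + 0.003887²) = 0.005231 °C/m

0.00523 °C/m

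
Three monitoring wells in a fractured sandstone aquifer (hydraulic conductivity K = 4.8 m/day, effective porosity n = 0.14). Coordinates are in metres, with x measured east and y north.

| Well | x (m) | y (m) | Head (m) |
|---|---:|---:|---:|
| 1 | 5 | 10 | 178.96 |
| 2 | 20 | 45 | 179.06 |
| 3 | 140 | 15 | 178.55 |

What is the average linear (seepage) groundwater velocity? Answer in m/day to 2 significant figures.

With h = a·x + b·y + c and 1 as origin, the differences give:
  15·a + 35·b = +0.10
  135·a + 5·b = -0.41
Eliminate b (×5 and ×35, subtract): -4650·a = 14.850 → a = ∂h/∂x = -0.003194
Back-substitute: b = ∂h/∂y = +0.004226.
|∇h| = √(-0.003194² + 0.004226²) = 0.005297
Seepage velocity v = K·i/n = 4.8 × 0.005297 / 0.14 = 0.1816 m/day.

0.18 m/day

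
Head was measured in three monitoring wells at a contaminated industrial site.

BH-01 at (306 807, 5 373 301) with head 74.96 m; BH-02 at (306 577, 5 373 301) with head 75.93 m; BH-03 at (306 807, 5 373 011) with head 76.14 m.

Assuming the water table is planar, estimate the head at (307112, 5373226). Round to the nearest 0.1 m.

74.0 m

∂h/∂x = (75.93 − 74.96) / (306577 − 306807) = -0.004217
∂h/∂y = (76.14 − 74.96) / (5373011 − 5373301) = -0.004069
h(307112, 5373226) = 74.96 + (-0.004217)·(305) + (-0.004069)·(-75) = 74.96 -1.286 +0.305 = 73.979 m.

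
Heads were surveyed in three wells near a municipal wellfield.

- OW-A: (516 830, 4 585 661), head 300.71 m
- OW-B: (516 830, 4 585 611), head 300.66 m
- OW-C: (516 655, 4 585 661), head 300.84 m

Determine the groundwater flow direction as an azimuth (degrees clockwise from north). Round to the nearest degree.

143°

Differences from OW-A: to OW-B (Δx, Δy, Δh) = (0, -50, -0.05); to OW-C = (-175, 0, +0.13).
Solve a·Δx + b·Δy = Δh: det = 0·0 − (-175)·(-50) = -8750.
∂h/∂x = [(-0.05)·0 − (+0.13)·(-50)] / -8750 = -0.0007429
∂h/∂y = [0·(+0.13) − (-175)·(-0.05)] / -8750 = +0.0010000
Flow direction (−∇h) has components (+0.0007429 E, -0.0010000 N).
Azimuth = atan2(E, N) = atan2(+0.0007429, -0.0010000) = 143.4° ≈ 143°.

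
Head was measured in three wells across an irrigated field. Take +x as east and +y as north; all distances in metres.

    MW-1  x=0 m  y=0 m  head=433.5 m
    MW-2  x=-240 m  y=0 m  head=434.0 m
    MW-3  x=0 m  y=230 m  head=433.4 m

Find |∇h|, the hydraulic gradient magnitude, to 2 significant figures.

∂h/∂x = (434.0 − 433.5) / (-240 − 0) = -0.002083
∂h/∂y = (433.4 − 433.5) / (230 − 0) = -0.0004348
|∇h| = √(-0.002083² + -0.0004348²) = 0.002128

0.0021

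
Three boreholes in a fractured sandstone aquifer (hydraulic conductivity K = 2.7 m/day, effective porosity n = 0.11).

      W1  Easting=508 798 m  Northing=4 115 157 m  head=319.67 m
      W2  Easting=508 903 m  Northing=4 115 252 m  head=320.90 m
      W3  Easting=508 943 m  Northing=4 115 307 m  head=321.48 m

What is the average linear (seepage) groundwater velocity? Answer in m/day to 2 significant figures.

With h = a·x + b·y + c and W1 as origin, the differences give:
  105·a + 95·b = +1.23
  145·a + 150·b = +1.81
Eliminate b (×150 and ×95, subtract): 1975·a = 12.550 → a = ∂h/∂x = +0.006354
Back-substitute: b = ∂h/∂y = +0.005924.
|∇h| = √(0.006354² + 0.005924²) = 0.008687
Seepage velocity v = K·i/n = 2.7 × 0.008687 / 0.11 = 0.2132 m/day.

0.21 m/day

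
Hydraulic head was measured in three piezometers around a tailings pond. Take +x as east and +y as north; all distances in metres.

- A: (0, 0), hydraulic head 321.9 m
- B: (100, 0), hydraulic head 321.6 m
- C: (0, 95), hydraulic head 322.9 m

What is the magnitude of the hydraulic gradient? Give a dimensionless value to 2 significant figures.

0.011

∂h/∂x = (321.6 − 321.9) / (100 − 0) = -0.003000
∂h/∂y = (322.9 − 321.9) / (95 − 0) = +0.01053
|∇h| = √(-0.003000² + 0.01053²) = 0.01095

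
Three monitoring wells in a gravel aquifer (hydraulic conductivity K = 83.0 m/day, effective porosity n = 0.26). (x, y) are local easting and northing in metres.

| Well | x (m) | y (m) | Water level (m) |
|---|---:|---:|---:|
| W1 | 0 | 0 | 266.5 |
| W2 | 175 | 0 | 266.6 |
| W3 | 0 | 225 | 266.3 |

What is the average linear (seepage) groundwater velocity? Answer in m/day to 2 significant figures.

∂h/∂x = (266.6 − 266.5) / (175 − 0) = +0.0005714
∂h/∂y = (266.3 − 266.5) / (225 − 0) = -0.0008889
|∇h| = √(0.0005714² + -0.0008889²) = 0.001057
Seepage velocity v = K·i/n = 83.0 × 0.001057 / 0.26 = 0.3374 m/day.

0.34 m/day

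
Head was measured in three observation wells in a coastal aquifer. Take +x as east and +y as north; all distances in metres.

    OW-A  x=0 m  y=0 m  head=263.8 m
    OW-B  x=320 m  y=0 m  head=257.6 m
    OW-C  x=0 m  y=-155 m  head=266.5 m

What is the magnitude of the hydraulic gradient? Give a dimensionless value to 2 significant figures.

∂h/∂x = (257.6 − 263.8) / (320 − 0) = -0.01937
∂h/∂y = (266.5 − 263.8) / (-155 − 0) = -0.01742
|∇h| = √(-0.01937² + -0.01742²) = 0.02605

0.026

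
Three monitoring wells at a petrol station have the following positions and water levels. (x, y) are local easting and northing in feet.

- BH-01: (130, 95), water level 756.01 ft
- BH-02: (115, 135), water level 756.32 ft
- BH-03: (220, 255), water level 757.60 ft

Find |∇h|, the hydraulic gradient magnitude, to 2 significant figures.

With h = a·x + b·y + c and BH-01 as origin, the differences give:
  (-15)·a + 40·b = +0.31
  90·a + 160·b = +1.59
Eliminate b (×160 and ×40, subtract): -6000·a = -14.000 → a = ∂h/∂x = +0.002333
Back-substitute: b = ∂h/∂y = +0.008625.
|∇h| = √(0.002333² + 0.008625²) = 0.008935

0.0089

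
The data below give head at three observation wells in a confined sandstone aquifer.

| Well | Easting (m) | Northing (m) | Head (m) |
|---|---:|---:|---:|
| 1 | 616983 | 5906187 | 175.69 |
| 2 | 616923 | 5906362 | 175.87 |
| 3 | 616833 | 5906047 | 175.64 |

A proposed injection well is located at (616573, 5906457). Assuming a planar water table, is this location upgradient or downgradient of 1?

Three-point gradient (reference 1): Δ to 2 = (-60, 175, +0.18), Δ to 3 = (-150, -140, -0.05).
∂h/∂x = -0.0004747, ∂h/∂y = +0.0008658 (det = 34650).
Head at (616573, 5906457) = 175.69 + (-0.0004747)·(-410) + (+0.0008658)·(270) = 176.12 m.
That is higher than the 175.69 m at 1, so the point is upgradient.

upgradient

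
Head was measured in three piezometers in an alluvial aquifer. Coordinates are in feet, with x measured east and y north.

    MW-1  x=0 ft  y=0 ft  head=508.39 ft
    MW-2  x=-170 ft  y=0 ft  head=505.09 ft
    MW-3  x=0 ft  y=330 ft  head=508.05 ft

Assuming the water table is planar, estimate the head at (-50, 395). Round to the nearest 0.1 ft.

∂h/∂x = (505.09 − 508.39) / (-170 − 0) = +0.01941
∂h/∂y = (508.05 − 508.39) / (330 − 0) = -0.001030
h(-50, 395) = 508.39 + (+0.01941)·(-50) + (-0.001030)·(395) = 508.39 -0.971 -0.407 = 507.012 ft.

507.0 ft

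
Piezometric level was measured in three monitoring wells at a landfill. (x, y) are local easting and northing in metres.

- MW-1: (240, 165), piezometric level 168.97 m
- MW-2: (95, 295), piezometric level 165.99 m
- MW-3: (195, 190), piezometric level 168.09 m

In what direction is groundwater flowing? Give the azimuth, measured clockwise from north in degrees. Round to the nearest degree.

Differences from MW-1: to MW-2 (Δx, Δy, Δh) = (-145, 130, -2.98); to MW-3 = (-45, 25, -0.88).
Determinant of the coordinate differences = (-145)·25 − (-45)·130 = 2225.
∂h/∂x = [(-2.98)·25 − (-0.88)·130] / 2225 = +0.01793
∂h/∂y = [(-145)·(-0.88) − (-45)·(-2.98)] / 2225 = -0.002921
Flow direction (−∇h) has components (-0.01793 E, +0.002921 N).
Azimuth = atan2(E, N) = atan2(-0.01793, +0.002921) = 279.3° ≈ 279°.

279°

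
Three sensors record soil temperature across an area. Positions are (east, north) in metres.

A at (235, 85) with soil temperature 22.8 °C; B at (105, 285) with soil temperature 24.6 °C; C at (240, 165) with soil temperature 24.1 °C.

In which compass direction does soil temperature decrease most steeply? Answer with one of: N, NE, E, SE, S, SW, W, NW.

SW

Differences from A: to B (Δx, Δy, Δh) = (-130, 200, +1.8); to C = (5, 80, +1.3).
Determinant of the coordinate differences = (-130)·80 − 5·200 = -11400.
∂T/∂x = [(+1.8)·80 − (+1.3)·200] / -11400 = +0.01018
∂T/∂y = [(-130)·(+1.3) − 5·(+1.8)] / -11400 = +0.01561
Steepest decrease is along −∇f = (-0.01018 E, -0.01561 N) → southwest.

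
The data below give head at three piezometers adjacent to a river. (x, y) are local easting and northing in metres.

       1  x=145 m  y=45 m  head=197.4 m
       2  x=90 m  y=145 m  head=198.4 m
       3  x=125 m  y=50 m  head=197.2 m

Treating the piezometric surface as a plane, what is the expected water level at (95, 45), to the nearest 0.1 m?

Three-point gradient (reference 1): Δ to 2 = (-55, 100, +1.0), Δ to 3 = (-20, 5, -0.2).
∂h/∂x = +0.01449, ∂h/∂y = +0.01797 (det = 1725).
h(95, 45) = 197.4 + (+0.01449)·(-50) + (+0.01797)·(0) = 197.4 -0.725 +0.000 = 196.675 m.

196.7 m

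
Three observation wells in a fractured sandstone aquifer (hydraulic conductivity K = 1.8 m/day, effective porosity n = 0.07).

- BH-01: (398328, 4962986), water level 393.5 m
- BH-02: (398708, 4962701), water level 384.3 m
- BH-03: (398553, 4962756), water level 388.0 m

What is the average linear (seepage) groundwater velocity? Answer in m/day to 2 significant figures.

0.61 m/day

With h = a·x + b·y + c and BH-01 as origin, the differences give:
  380·a + (-285)·b = -9.2
  225·a + (-230)·b = -5.5
Eliminate b (×(-230) and ×(-285), subtract): -23275·a = 548.50 → a = ∂h/∂x = -0.02357
Back-substitute: b = ∂h/∂y = +0.0008593.
|∇h| = √(-0.02357² + 0.0008593²) = 0.02359
Seepage velocity v = K·i/n = 1.8 × 0.02359 / 0.07 = 0.6066 m/day.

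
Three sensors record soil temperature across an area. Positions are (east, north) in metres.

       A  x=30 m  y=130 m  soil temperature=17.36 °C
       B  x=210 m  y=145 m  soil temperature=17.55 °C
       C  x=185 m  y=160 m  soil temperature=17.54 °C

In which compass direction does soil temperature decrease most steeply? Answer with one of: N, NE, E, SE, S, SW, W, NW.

SW

Taking A as reference: B−A = (180, 15, +0.19); C−A = (155, 30, +0.18).
Determinant of the coordinate differences = 180·30 − 155·15 = 3075.
∂T/∂x = [(+0.19)·30 − (+0.18)·15] / 3075 = +0.0009756
∂T/∂y = [180·(+0.18) − 155·(+0.19)] / 3075 = +0.0009593
Steepest decrease is along −∇f = (-0.0009756 E, -0.0009593 N) → southwest.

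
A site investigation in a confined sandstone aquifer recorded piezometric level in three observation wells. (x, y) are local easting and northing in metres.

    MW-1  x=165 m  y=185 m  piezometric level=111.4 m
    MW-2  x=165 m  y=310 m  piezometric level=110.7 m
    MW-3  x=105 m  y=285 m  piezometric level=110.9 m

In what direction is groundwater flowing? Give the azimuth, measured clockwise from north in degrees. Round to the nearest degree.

With h = a·x + b·y + c and MW-1 as origin, the differences give:
  0·a + 125·b = -0.7
  (-60)·a + 100·b = -0.5
Eliminate b (×100 and ×125, subtract): 7500·a = -7.50 → a = ∂h/∂x = -0.001000
Back-substitute: b = ∂h/∂y = -0.005600.
Flow direction (−∇h) has components (+0.001000 E, +0.005600 N).
Azimuth = atan2(E, N) = atan2(+0.001000, +0.005600) = 10.1° ≈ 010°.

010°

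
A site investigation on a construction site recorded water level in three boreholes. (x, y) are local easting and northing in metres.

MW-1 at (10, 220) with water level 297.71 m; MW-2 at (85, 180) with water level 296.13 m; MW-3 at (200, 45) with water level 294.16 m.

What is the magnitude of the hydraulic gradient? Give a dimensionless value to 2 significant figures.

Differences from MW-1: to MW-2 (Δx, Δy, Δh) = (75, -40, -1.58); to MW-3 = (190, -175, -3.55).
Solve a·Δx + b·Δy = Δh: det = 75·(-175) − 190·(-40) = -5525.
∂h/∂x = [(-1.58)·(-175) − (-3.55)·(-40)] / -5525 = -0.02434
∂h/∂y = [75·(-3.55) − 190·(-1.58)] / -5525 = -0.006145
|∇h| = √(-0.02434² + -0.006145²) = 0.0251

0.025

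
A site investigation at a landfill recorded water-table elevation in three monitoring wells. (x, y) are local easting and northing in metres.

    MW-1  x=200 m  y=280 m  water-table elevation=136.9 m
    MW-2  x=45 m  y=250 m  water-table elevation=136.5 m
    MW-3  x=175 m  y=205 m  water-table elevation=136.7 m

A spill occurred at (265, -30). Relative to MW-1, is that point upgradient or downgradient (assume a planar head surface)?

downgradient

Differences from MW-1: to MW-2 (Δx, Δy, Δh) = (-155, -30, -0.4); to MW-3 = (-25, -75, -0.2).
Solve a·Δx + b·Δy = Δh: det = (-155)·(-75) − (-25)·(-30) = 10875.
∂h/∂x = [(-0.4)·(-75) − (-0.2)·(-30)] / 10875 = +0.002207
∂h/∂y = [(-155)·(-0.2) − (-25)·(-0.4)] / 10875 = +0.001931
Head at (265, -30) = 136.9 + (+0.002207)·(65) + (+0.001931)·(-310) = 136.44 m.
That is lower than the 136.9 m at MW-1, so the point is downgradient.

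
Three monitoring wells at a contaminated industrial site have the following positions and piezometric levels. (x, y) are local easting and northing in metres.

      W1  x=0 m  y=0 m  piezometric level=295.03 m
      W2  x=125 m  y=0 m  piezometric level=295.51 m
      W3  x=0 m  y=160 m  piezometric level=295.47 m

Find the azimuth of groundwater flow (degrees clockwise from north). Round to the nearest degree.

∂h/∂x = (295.51 − 295.03) / (125 − 0) = +0.003840
∂h/∂y = (295.47 − 295.03) / (160 − 0) = +0.002750
Flow direction (−∇h) has components (-0.003840 E, -0.002750 N).
Azimuth = atan2(E, N) = atan2(-0.003840, -0.002750) = 234.4° ≈ 234°.

234°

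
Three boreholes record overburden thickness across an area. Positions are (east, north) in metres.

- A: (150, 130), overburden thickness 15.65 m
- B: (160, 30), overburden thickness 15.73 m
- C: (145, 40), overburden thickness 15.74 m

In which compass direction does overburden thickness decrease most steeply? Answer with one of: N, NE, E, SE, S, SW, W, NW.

With d = a·x + b·y + c and A as origin, the differences give:
  10·a + (-100)·b = +0.08
  (-5)·a + (-90)·b = +0.09
Eliminate b (×(-90) and ×(-100), subtract): -1400·a = 1.800 → a = ∂d/∂x = -0.001286
Back-substitute: b = ∂d/∂y = -0.0009286.
Steepest decrease is along −∇f = (+0.001286 E, +0.0009286 N) → northeast.

NE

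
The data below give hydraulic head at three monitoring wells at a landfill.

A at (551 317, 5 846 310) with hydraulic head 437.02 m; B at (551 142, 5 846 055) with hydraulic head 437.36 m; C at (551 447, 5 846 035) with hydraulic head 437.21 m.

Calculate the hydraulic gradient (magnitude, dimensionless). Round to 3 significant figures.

0.00110

Taking A as reference: B−A = (-175, -255, +0.34); C−A = (130, -275, +0.19).
Determinant of the coordinate differences = (-175)·(-275) − 130·(-255) = 81275.
∂h/∂x = [(+0.34)·(-275) − (+0.19)·(-255)] / 81275 = -0.0005543
∂h/∂y = [(-175)·(+0.19) − 130·(+0.34)] / 81275 = -0.0009529
|∇h| = √(-0.0005543² + -0.0009529²) = 0.001102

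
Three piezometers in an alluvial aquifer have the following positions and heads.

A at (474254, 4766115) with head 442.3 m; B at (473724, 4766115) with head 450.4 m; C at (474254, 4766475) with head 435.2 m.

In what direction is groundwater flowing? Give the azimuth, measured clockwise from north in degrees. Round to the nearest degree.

038°

∂h/∂x = (450.4 − 442.3) / (473724 − 474254) = -0.01528
∂h/∂y = (435.2 − 442.3) / (4766475 − 4766115) = -0.01972
Flow direction (−∇h) has components (+0.01528 E, +0.01972 N).
Azimuth = atan2(E, N) = atan2(+0.01528, +0.01972) = 37.8° ≈ 038°.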